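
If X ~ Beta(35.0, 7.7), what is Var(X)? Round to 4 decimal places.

0.0034

Var = αβ/[(α+β)²(α+β+1)] = (35.0×7.7)/(42.7²×43.7) = 269.50/79677.773 = 0.0034.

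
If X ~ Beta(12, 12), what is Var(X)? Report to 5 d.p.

0.01000

Var = αβ/[(α+β)²(α+β+1)] = (12×12)/(24²×25) = 144/14400 = 0.01000.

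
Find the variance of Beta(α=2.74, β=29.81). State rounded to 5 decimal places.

0.00230

α+β = 32.55 and αβ = 81.6794, so Var = αβ/[(α+β)²(α+β+1)] = 81.6794/35546.308875 = 0.00230.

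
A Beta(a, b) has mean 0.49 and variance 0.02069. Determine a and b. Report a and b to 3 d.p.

a = 5.428, b = 5.650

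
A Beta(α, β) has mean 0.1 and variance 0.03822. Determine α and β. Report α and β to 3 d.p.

Write ν = α+β; then α = μν and Var = μ(1−μ)/(ν+1).
ν = μ(1−μ)/Var − 1 = 0.09/0.03822 − 1 = 1.3548.
α = 0.1·1.3548 = 0.135, β = 0.9·1.3548 = 1.219.

α = 0.135, β = 1.219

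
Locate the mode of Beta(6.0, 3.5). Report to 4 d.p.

0.6667

The density x^(α−1)(1−x)^(β−1) is maximised at (α−1)/(α+β−2) = 5.0/7.5 = 0.6667.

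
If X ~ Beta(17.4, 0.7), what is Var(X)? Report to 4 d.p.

α+β = 18.1 and αβ = 12.18, so Var = αβ/[(α+β)²(α+β+1)] = 12.18/6257.351 = 0.0019.

0.0019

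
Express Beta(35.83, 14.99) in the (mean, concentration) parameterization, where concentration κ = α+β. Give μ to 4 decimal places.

μ = 0.7050, κ = 50.82

κ = α+β = 35.83+14.99 = 50.82; μ = α/κ = 35.83/50.82 = 0.7050.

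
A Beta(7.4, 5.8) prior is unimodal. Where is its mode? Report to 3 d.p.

0.571

The density x^(α−1)(1−x)^(β−1) is maximised at (α−1)/(α+β−2) = 6.4/11.2 = 0.571.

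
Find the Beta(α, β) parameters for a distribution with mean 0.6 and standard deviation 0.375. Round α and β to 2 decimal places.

σ² = 0.375² = 0.140625.
With s = α+β, Var = μ(1−μ)/(s+1), so s+1 = (0.6×0.4)/0.140625 = 1.7067 and s = 0.7067.
α = μs = 0.42, β = (1−μ)s = 0.28.

α = 0.42, β = 0.28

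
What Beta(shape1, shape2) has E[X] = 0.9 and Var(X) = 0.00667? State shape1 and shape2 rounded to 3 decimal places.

Let s = shape1+shape2. The Beta variance is μ(1−μ)/(s+1).
So s+1 = μ(1−μ)/σ² = (0.9×0.1)/0.00667 = 0.09/0.00667 = 13.4933, giving s = 12.4933.
Then shape1 = μs = 0.9×12.4933 = 11.244 and shape2 = (1−μ)s = 0.1×12.4933 = 1.249.

shape1 = 11.244, shape2 = 1.249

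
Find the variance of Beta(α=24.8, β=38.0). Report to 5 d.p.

μ = 24.8/62.8 = 0.394904; Var = μ(1−μ)/(α+β+1) = 0.2389549/63.8 = 0.00375.

0.00375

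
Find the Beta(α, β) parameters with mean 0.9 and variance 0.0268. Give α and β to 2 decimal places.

α = 2.12, β = 0.24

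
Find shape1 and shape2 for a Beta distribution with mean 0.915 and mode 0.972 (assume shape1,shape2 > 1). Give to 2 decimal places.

Let s = shape1+shape2. Mean gives shape1 = μs = 0.915s; mode gives (shape1−1)/(s−2) = 0.972.
Substituting: 0.915s − 1 = 0.972(s−2) = 0.972s − 1.944, so -0.057s = -0.944 and s = 16.5614.
Then shape1 = 0.915×16.5614 = 15.15 and shape2 = s−shape1 = 1.41.

shape1 = 15.15, shape2 = 1.41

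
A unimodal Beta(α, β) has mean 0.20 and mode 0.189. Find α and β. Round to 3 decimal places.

α = 11.309, β = 45.236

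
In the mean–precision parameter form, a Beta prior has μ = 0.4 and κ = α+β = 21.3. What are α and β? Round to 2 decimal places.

α = 8.52, β = 12.78

Split κ in proportion μ : (1−μ): α = 0.4·21.3 = 8.52, β = 21.3 − 8.52 = 12.78.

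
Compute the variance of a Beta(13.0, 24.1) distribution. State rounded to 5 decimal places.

0.00597

Var = αβ/[(α+β)²(α+β+1)] = (13.0×24.1)/(37.1²×38.1) = 313.30/52441.221 = 0.00597.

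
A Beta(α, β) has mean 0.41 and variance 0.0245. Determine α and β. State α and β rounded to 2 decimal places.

α = 3.64, β = 5.24

Let s = α+β. The Beta variance is μ(1−μ)/(s+1).
So s+1 = μ(1−μ)/σ² = (0.41×0.59)/0.0245 = 0.2419/0.0245 = 9.8735, giving s = 8.8735.
Then α = μs = 0.41×8.8735 = 3.64 and β = (1−μ)s = 0.59×8.8735 = 5.24.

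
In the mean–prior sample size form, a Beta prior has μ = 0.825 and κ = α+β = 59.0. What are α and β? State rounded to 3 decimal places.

α = 48.675, β = 10.325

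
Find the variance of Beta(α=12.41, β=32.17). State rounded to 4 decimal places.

Var = αβ/[(α+β)²(α+β+1)] = (12.41×32.17)/(44.58²×45.58) = 399.2297/90584.616312 = 0.0044.

0.0044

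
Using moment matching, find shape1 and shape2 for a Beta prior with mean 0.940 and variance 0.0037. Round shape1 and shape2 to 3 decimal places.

Let s = shape1+shape2. The Beta variance is μ(1−μ)/(s+1).
So s+1 = μ(1−μ)/σ² = (0.940×0.060)/0.0037 = 0.056400/0.0037 = 15.2432, giving s = 14.2432.
Then shape1 = μs = 0.940×14.2432 = 13.389 and shape2 = (1−μ)s = 0.060×14.2432 = 0.855.

shape1 = 13.389, shape2 = 0.855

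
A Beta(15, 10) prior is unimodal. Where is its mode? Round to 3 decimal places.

0.609

With α,β > 1, mode = (α−1)/(α+β−2) = 14/23 = 0.609.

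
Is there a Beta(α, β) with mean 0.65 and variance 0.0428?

Yes

For any Beta, Var(X) < E[X]·(1−E[X]).
Here μ(1−μ) = 0.65×0.35 = 0.2275, and 0.0428 < 0.2275.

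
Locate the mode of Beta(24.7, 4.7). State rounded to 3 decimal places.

The density x^(α−1)(1−x)^(β−1) is maximised at (α−1)/(α+β−2) = 23.7/27.4 = 0.865.

0.865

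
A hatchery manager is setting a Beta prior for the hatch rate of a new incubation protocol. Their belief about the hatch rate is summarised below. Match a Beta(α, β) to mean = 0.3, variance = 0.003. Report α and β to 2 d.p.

Let s = α+β. The Beta variance is μ(1−μ)/(s+1).
So s+1 = μ(1−μ)/σ² = (0.3×0.7)/0.003 = 0.21/0.003 = 70.0000, giving s = 69.0000.
Then α = μs = 0.3×69.0000 = 20.70 and β = (1−μ)s = 0.7×69.0000 = 48.30.

α = 20.70, β = 48.30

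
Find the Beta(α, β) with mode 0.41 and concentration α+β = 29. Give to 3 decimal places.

α = 12.070, β = 16.930

For α,β>1 the mode is (α−1)/(α+β−2), so α = mode·(κ−2)+1 = 0.41×27+1 = 12.070.
And β = (1−mode)·(κ−2)+1 = 0.59×27+1 = 16.930.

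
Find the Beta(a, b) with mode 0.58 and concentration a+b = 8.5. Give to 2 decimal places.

Since the density peak of Beta(a,b) is at (a−1)/(a+b−2),
a = 1 + 0.58(8.5−2) = 4.77 and b = 8.5 − 4.77 = 3.73.

a = 4.77, b = 3.73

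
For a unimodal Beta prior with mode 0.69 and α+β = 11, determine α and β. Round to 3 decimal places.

α = 7.210, β = 3.790

For α,β>1 the mode is (α−1)/(α+β−2), so α = mode·(κ−2)+1 = 0.69×9+1 = 7.210.
And β = (1−mode)·(κ−2)+1 = 0.31×9+1 = 3.790.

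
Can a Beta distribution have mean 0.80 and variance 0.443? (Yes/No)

No

The Beta variance bound is σ² < μ(1−μ).
Here μ(1−μ) = 0.80×0.20 = 0.1600, and 0.443 ≥ 0.1600.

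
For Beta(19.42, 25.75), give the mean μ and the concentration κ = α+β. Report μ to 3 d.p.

κ = α+β = 19.42+25.75 = 45.17; μ = α/κ = 19.42/45.17 = 0.430.

μ = 0.430, κ = 45.17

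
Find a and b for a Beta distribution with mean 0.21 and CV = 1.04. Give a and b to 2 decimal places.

a = 0.52, b = 1.96

σ = CV·μ = 1.04×0.21 = 0.21840, so σ² = 0.047699.
s+1 = μ(1−μ)/σ² = 0.1659/0.047699 = 3.4781, so s = a+b = 2.4781.
a = μs = 0.52, b = (1−μ)s = 1.96.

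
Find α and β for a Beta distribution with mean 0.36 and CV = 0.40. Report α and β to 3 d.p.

α = 3.640, β = 6.471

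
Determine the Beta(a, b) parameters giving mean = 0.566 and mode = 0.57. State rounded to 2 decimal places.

a = 19.81, b = 15.19

With s = a+b: μ = a/s and mode = (a−1)/(s−2). Eliminating a = μs,
μs − 1 = m(s−2) ⇒ s(μ−m) = 1−2m ⇒ s = -0.14/-0.004 = 35.0000.
So a = μs = 19.81, b = (1−μ)s = 15.19.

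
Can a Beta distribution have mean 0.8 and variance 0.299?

No

The Beta variance bound is σ² < μ(1−μ).
Here μ(1−μ) = 0.8×0.2 = 0.16, and 0.299 ≥ 0.16.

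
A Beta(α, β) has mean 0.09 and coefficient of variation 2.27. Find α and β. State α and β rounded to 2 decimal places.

α = 0.09, β = 0.88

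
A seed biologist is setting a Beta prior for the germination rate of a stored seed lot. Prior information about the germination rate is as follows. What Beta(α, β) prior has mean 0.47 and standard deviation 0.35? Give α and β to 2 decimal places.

α = 0.49, β = 0.55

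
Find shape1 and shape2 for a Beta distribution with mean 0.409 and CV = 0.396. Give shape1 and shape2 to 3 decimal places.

σ = CV·μ = 0.396×0.409 = 0.16196, so σ² = 0.026232.
s+1 = μ(1−μ)/σ² = 0.241719/0.026232 = 9.2145, so s = shape1+shape2 = 8.2145.
shape1 = μs = 3.360, shape2 = (1−μ)s = 4.855.

shape1 = 3.360, shape2 = 4.855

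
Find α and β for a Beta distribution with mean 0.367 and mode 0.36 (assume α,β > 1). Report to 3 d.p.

α = 14.680, β = 25.320

With s = α+β: μ = α/s and mode = (α−1)/(s−2). Eliminating α = μs,
μs − 1 = m(s−2) ⇒ s(μ−m) = 1−2m ⇒ s = 0.28/0.007 = 40.0000.
So α = μs = 14.680, β = (1−μ)s = 25.320.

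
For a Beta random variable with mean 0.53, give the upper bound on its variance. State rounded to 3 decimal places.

0.249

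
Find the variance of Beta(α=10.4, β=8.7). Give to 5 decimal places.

Var = αβ/[(α+β)²(α+β+1)] = (10.4×8.7)/(19.1²×20.1) = 90.48/7332.681 = 0.01234.

0.01234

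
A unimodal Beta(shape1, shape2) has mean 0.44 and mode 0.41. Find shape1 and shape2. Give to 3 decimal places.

shape1 = 2.640, shape2 = 3.360

With s = shape1+shape2: μ = shape1/s and mode = (shape1−1)/(s−2). Eliminating shape1 = μs,
μs − 1 = m(s−2) ⇒ s(μ−m) = 1−2m ⇒ s = 0.18/0.03 = 6.0000.
So shape1 = μs = 2.640, shape2 = (1−μ)s = 3.360.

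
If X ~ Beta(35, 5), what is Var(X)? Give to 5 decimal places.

0.00267

Var = αβ/[(α+β)²(α+β+1)] = (35×5)/(40²×41) = 175/65600 = 0.00267.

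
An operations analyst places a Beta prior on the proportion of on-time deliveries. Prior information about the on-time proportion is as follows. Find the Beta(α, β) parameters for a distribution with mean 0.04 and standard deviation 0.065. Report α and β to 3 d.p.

α = 0.324, β = 7.765

Variance = 0.065² = 0.004225. The moment-matching identity α+β = μ(1−μ)/Var − 1 gives
α+β = 0.0384/0.004225 − 1 = 8.0888, so α = μ·8.0888 = 0.324 and β = (1−μ)·8.0888 = 7.765.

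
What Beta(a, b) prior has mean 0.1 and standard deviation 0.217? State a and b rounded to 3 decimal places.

a = 0.091, b = 0.820

First σ² = 0.047089. Setting a = μn, b = (1−μ)n with n = a+b,
μ(1−μ)/(n+1) = 0.047089 ⇒ n+1 = 0.09/0.047089 = 1.9113 ⇒ n = 0.9113.
Hence a = 0.1×0.9113 = 0.091, b = 0.9×0.9113 = 0.820.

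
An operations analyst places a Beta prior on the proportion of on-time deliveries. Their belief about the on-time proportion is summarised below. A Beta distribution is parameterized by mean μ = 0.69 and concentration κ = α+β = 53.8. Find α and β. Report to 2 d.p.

α = 37.12, β = 16.68

α = μκ = 0.69×53.8 = 37.12 and β = (1−μ)κ = 0.31×53.8 = 16.68.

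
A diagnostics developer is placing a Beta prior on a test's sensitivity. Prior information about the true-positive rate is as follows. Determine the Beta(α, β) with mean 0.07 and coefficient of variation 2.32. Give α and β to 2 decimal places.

α = 0.10, β = 1.37

σ = CV·μ = 2.32×0.07 = 0.16240, so σ² = 0.026374.
s+1 = μ(1−μ)/σ² = 0.0651/0.026374 = 2.4684, so s = α+β = 1.4684.
α = μs = 0.10, β = (1−μ)s = 1.37.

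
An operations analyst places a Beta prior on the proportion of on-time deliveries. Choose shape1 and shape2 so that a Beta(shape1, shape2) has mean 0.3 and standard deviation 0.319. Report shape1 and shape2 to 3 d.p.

shape1 = 0.319, shape2 = 0.745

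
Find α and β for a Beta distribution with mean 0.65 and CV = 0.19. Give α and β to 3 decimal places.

α = 9.045, β = 4.871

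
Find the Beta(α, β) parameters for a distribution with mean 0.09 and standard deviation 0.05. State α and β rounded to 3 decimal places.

Variance = 0.05² = 0.0025. The moment-matching identity α+β = μ(1−μ)/Var − 1 gives
α+β = 0.0819/0.0025 − 1 = 31.7600, so α = μ·31.7600 = 2.858 and β = (1−μ)·31.7600 = 28.902.

α = 2.858, β = 28.902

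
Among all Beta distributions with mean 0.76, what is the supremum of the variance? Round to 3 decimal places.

For fixed mean μ the Beta variance is μ(1−μ)/(α+β+1), increasing as α+β decreases.
Its least upper bound (not attained) is μ(1−μ) = 0.76·0.24 = 0.182.

0.182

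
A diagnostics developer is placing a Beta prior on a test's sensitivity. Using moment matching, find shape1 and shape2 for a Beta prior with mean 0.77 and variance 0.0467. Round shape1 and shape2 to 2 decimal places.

Write ν = shape1+shape2; then shape1 = μν and Var = μ(1−μ)/(ν+1).
ν = μ(1−μ)/Var − 1 = 0.1771/0.0467 − 1 = 2.7923.
shape1 = 0.77·2.7923 = 2.15, shape2 = 0.23·2.7923 = 0.64.

shape1 = 2.15, shape2 = 0.64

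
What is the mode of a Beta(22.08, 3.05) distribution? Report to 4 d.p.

The density x^(α−1)(1−x)^(β−1) is maximised at (α−1)/(α+β−2) = 21.08/23.13 = 0.9114.

0.9114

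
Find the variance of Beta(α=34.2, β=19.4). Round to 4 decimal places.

0.0042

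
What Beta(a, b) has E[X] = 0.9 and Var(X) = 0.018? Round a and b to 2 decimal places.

a = 3.60, b = 0.40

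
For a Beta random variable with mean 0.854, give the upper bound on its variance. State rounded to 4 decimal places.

For fixed mean μ the Beta variance is μ(1−μ)/(α+β+1), increasing as α+β decreases.
Its least upper bound (not attained) is μ(1−μ) = 0.854·0.146 = 0.1247.

0.1247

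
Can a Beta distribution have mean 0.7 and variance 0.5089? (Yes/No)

No

For any Beta, Var(X) < E[X]·(1−E[X]).
Here μ(1−μ) = 0.7×0.3 = 0.21, and 0.5089 ≥ 0.21.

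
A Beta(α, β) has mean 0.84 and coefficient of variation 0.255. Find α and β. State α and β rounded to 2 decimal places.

α = 1.62, β = 0.31

Var = (CV·μ)² = (0.255×0.84)² = 0.045882.
α+β = μ(1−μ)/Var − 1 = 0.1344/0.045882 − 1 = 1.9293.
Thus α = 0.84·1.9293 = 1.62 and β = 0.16·1.9293 = 0.31.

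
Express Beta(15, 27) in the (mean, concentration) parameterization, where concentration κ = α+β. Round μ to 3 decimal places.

μ = 0.357, κ = 42

κ = α+β = 15+27 = 42; μ = α/κ = 15/42 = 0.357.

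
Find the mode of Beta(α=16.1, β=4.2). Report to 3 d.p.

With α,β > 1, mode = (α−1)/(α+β−2) = 15.1/18.3 = 0.825.

0.825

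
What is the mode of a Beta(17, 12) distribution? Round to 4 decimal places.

The density x^(α−1)(1−x)^(β−1) is maximised at (α−1)/(α+β−2) = 16/27 = 0.5926.

0.5926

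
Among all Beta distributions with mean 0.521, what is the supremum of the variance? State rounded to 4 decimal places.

0.2496

For fixed mean μ the Beta variance is μ(1−μ)/(α+β+1), increasing as α+β decreases.
Its least upper bound (not attained) is μ(1−μ) = 0.521·0.479 = 0.2496.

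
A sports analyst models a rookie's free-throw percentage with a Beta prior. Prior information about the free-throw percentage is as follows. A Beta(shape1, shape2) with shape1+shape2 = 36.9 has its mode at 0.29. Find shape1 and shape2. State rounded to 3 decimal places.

For shape1,shape2>1 the mode is (shape1−1)/(shape1+shape2−2), so shape1 = mode·(κ−2)+1 = 0.29×34.9+1 = 11.121.
And shape2 = (1−mode)·(κ−2)+1 = 0.71×34.9+1 = 25.779.

shape1 = 11.121, shape2 = 25.779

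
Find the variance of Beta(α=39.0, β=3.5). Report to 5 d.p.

0.00174

α+β = 42.5 and αβ = 136.50, so Var = αβ/[(α+β)²(α+β+1)] = 136.50/78571.875 = 0.00174.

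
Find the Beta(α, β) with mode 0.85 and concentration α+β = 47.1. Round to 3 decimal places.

Mode = (α−1)/(κ−2) with κ = α+β, so α−1 = 0.85·45.1 = 38.335.
α = 39.335; β = κ − α = 7.765.

α = 39.335, β = 7.765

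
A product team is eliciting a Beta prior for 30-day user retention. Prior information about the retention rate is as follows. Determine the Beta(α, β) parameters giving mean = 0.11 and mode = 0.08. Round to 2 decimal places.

Let s = α+β. Mean gives α = μs = 0.11s; mode gives (α−1)/(s−2) = 0.08.
Substituting: 0.11s − 1 = 0.08(s−2) = 0.08s − 0.16, so 0.03s = 0.84 and s = 28.0000.
Then α = 0.11×28.0000 = 3.08 and β = s−α = 24.92.

α = 3.08, β = 24.92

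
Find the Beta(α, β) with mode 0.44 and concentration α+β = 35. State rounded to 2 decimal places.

α = 15.52, β = 19.48

For α,β>1 the mode is (α−1)/(α+β−2), so α = mode·(κ−2)+1 = 0.44×33+1 = 15.52.
And β = (1−mode)·(κ−2)+1 = 0.56×33+1 = 19.48.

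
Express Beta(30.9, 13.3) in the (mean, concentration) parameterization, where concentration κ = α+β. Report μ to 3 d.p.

κ = α+β = 30.9+13.3 = 44.2; μ = α/κ = 30.9/44.2 = 0.699.

μ = 0.699, κ = 44.2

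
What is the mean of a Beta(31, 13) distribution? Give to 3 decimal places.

0.705

E[X] = α/(α+β) = 31/44 = 0.705.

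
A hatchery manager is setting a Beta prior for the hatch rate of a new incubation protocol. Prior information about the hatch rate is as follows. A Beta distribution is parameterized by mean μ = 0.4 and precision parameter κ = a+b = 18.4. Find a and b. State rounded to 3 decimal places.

a = 7.360, b = 11.040

Split κ in proportion μ : (1−μ): a = 0.4·18.4 = 7.360, b = 18.4 − 7.360 = 11.040.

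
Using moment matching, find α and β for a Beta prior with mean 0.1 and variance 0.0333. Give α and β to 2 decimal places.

By moment matching, α+β = μ(1−μ)/σ² − 1 = (0.1·0.9)/0.0333 − 1 = 2.7027 − 1 = 1.7027.
Since α/(α+β) = μ, α = 0.1·1.7027 = 0.17 and β = 0.9·1.7027 = 1.53.

α = 0.17, β = 1.53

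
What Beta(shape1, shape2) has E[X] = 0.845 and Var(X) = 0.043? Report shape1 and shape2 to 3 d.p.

shape1 = 1.729, shape2 = 0.317

Let s = shape1+shape2. The Beta variance is μ(1−μ)/(s+1).
So s+1 = μ(1−μ)/σ² = (0.845×0.155)/0.043 = 0.130975/0.043 = 3.0459, giving s = 2.0459.
Then shape1 = μs = 0.845×2.0459 = 1.729 and shape2 = (1−μ)s = 0.155×2.0459 = 0.317.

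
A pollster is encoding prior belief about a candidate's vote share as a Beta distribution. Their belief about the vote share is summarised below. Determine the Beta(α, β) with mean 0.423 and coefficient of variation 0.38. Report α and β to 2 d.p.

α = 3.57, β = 4.87

Var = (CV·μ)² = (0.38×0.423)² = 0.025837.
α+β = μ(1−μ)/Var − 1 = 0.244071/0.025837 − 1 = 8.4464.
Thus α = 0.423·8.4464 = 3.57 and β = 0.577·8.4464 = 4.87.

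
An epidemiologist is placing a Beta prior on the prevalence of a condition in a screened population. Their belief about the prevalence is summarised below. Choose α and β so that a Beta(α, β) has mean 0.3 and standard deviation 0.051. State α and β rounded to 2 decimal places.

α = 23.92, β = 55.82

Variance = 0.051² = 0.002601. The moment-matching identity α+β = μ(1−μ)/Var − 1 gives
α+β = 0.21/0.002601 − 1 = 79.7382, so α = μ·79.7382 = 23.92 and β = (1−μ)·79.7382 = 55.82.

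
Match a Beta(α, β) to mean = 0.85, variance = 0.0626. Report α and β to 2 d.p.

Let s = α+β. The Beta variance is μ(1−μ)/(s+1).
So s+1 = μ(1−μ)/σ² = (0.85×0.15)/0.0626 = 0.1275/0.0626 = 2.0367, giving s = 1.0367.
Then α = μs = 0.85×1.0367 = 0.88 and β = (1−μ)s = 0.15×1.0367 = 0.16.

α = 0.88, β = 0.16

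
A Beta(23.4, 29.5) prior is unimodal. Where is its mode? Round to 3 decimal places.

With α,β > 1, mode = (α−1)/(α+β−2) = 22.4/50.9 = 0.440.

0.440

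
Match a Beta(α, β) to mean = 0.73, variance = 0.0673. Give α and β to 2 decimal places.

Let s = α+β. The Beta variance is μ(1−μ)/(s+1).
So s+1 = μ(1−μ)/σ² = (0.73×0.27)/0.0673 = 0.1971/0.0673 = 2.9287, giving s = 1.9287.
Then α = μs = 0.73×1.9287 = 1.41 and β = (1−μ)s = 0.27×1.9287 = 0.52.

α = 1.41, β = 0.52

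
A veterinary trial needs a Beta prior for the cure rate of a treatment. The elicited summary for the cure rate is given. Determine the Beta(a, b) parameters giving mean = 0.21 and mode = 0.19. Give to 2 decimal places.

a = 6.51, b = 24.49

With s = a+b: μ = a/s and mode = (a−1)/(s−2). Eliminating a = μs,
μs − 1 = m(s−2) ⇒ s(μ−m) = 1−2m ⇒ s = 0.62/0.02 = 31.0000.
So a = μs = 6.51, b = (1−μ)s = 24.49.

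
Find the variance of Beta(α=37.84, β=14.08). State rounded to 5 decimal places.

0.00373

μ = 37.84/51.92 = 0.728814; Var = μ(1−μ)/(α+β+1) = 0.1976444/52.92 = 0.00373.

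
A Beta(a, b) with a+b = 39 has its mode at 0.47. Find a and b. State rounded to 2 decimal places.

a = 18.39, b = 20.61

Mode = (a−1)/(κ−2) with κ = a+b, so a−1 = 0.47·37 = 17.39.
a = 18.39; b = κ − a = 20.61.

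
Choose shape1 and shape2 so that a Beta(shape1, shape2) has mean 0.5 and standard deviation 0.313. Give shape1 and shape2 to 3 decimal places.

σ² = 0.313² = 0.097969.
With s = shape1+shape2, Var = μ(1−μ)/(s+1), so s+1 = (0.5×0.5)/0.097969 = 2.5518 and s = 1.5518.
shape1 = μs = 0.776, shape2 = (1−μ)s = 0.776.

shape1 = 0.776, shape2 = 0.776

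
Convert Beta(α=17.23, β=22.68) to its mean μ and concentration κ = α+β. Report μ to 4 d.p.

μ = 0.4317, κ = 39.91

κ = α+β = 17.23+22.68 = 39.91; μ = α/κ = 17.23/39.91 = 0.4317.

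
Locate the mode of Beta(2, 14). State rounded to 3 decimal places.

The density x^(α−1)(1−x)^(β−1) is maximised at (α−1)/(α+β−2) = 1/14 = 0.071.

0.071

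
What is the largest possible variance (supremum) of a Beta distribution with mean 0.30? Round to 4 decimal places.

Var = μ(1−μ)/(α+β+1), which approaches μ(1−μ) as α+β → 0.
So the supremum is μ(1−μ) = 0.30×0.70 = 0.2100.

0.2100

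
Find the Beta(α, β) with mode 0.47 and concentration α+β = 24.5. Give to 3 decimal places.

α = 11.575, β = 12.925

Mode = (α−1)/(κ−2) with κ = α+β, so α−1 = 0.47·22.5 = 10.575.
α = 11.575; β = κ − α = 12.925.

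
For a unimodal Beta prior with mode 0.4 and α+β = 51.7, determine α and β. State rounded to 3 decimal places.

α = 20.880, β = 30.820

Since the density peak of Beta(α,β) is at (α−1)/(α+β−2),
α = 1 + 0.4(51.7−2) = 20.880 and β = 51.7 − 20.880 = 30.820.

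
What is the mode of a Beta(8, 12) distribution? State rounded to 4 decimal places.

The density x^(α−1)(1−x)^(β−1) is maximised at (α−1)/(α+β−2) = 7/18 = 0.3889.

0.3889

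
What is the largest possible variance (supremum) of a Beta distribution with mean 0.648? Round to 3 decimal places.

0.228

Var = μ(1−μ)/(α+β+1), which approaches μ(1−μ) as α+β → 0.
So the supremum is μ(1−μ) = 0.648×0.352 = 0.228.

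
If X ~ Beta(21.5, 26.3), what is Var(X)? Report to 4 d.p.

0.0051

Var = αβ/[(α+β)²(α+β+1)] = (21.5×26.3)/(47.8²×48.8) = 565.45/111500.192 = 0.0051.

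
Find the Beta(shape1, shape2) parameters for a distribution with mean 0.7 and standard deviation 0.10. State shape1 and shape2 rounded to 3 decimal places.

shape1 = 14.000, shape2 = 6.000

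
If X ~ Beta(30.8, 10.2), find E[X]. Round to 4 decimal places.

0.7512

The Beta mean is α/(α+β) = 30.8/(30.8+10.2) = 0.7512.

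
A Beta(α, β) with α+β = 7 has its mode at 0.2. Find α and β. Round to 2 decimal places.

For α,β>1 the mode is (α−1)/(α+β−2), so α = mode·(κ−2)+1 = 0.2×5+1 = 2.00.
And β = (1−mode)·(κ−2)+1 = 0.8×5+1 = 5.00.

α = 2.00, β = 5.00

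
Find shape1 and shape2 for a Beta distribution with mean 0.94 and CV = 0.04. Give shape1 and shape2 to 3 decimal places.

shape1 = 36.560, shape2 = 2.334

Var = (CV·μ)² = (0.04×0.94)² = 0.001414.
shape1+shape2 = μ(1−μ)/Var − 1 = 0.0564/0.001414 − 1 = 38.8936.
Thus shape1 = 0.94·38.8936 = 36.560 and shape2 = 0.06·38.8936 = 2.334.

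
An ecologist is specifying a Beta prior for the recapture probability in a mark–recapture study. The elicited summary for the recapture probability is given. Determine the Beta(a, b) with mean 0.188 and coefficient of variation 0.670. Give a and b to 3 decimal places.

Var = (CV·μ)² = (0.670×0.188)² = 0.015866.
a+b = μ(1−μ)/Var − 1 = 0.152656/0.015866 − 1 = 8.6216.
Thus a = 0.188·8.6216 = 1.621 and b = 0.812·8.6216 = 7.001.

a = 1.621, b = 7.001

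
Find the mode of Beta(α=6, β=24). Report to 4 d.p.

The density x^(α−1)(1−x)^(β−1) is maximised at (α−1)/(α+β−2) = 5/28 = 0.1786.

0.1786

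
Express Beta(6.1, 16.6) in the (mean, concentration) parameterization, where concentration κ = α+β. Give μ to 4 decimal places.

μ = 0.2687, κ = 22.7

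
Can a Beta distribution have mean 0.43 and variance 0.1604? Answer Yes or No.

Yes

For any Beta, Var(X) < E[X]·(1−E[X]).
Here μ(1−μ) = 0.43×0.57 = 0.2451, and 0.1604 < 0.2451.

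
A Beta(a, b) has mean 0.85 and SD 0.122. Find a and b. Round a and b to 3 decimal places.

Variance = 0.122² = 0.014884. The moment-matching identity a+b = μ(1−μ)/Var − 1 gives
a+b = 0.1275/0.014884 − 1 = 7.5662, so a = μ·7.5662 = 6.431 and b = (1−μ)·7.5662 = 1.135.

a = 6.431, b = 1.135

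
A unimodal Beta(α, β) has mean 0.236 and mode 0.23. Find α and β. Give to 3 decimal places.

α = 21.240, β = 68.760

With s = α+β: μ = α/s and mode = (α−1)/(s−2). Eliminating α = μs,
μs − 1 = m(s−2) ⇒ s(μ−m) = 1−2m ⇒ s = 0.54/0.006 = 90.0000.
So α = μs = 21.240, β = (1−μ)s = 68.760.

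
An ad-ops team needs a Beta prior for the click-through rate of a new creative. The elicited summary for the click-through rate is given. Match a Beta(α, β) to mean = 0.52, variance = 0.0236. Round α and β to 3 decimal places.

Let s = α+β. The Beta variance is μ(1−μ)/(s+1).
So s+1 = μ(1−μ)/σ² = (0.52×0.48)/0.0236 = 0.2496/0.0236 = 10.5763, giving s = 9.5763.
Then α = μs = 0.52×9.5763 = 4.980 and β = (1−μ)s = 0.48×9.5763 = 4.597.

α = 4.980, β = 4.597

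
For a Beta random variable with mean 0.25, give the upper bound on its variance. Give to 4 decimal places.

0.1875

For fixed mean μ the Beta variance is μ(1−μ)/(α+β+1), increasing as α+β decreases.
Its least upper bound (not attained) is μ(1−μ) = 0.25·0.75 = 0.1875.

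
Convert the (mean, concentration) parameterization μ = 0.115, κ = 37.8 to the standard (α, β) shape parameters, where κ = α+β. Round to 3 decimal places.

α = μκ = 0.115×37.8 = 4.347 and β = (1−μ)κ = 0.885×37.8 = 33.453.

α = 4.347, β = 33.453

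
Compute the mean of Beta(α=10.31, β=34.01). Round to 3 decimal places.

0.233

E[X] = α/(α+β) = 10.31/44.32 = 0.233.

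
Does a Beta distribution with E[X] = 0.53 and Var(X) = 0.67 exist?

The Beta variance bound is σ² < μ(1−μ).
Here μ(1−μ) = 0.53×0.47 = 0.2491, and 0.67 ≥ 0.2491.

No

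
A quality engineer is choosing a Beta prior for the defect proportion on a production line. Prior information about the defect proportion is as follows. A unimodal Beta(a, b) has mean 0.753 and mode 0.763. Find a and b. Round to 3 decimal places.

With s = a+b: μ = a/s and mode = (a−1)/(s−2). Eliminating a = μs,
μs − 1 = m(s−2) ⇒ s(μ−m) = 1−2m ⇒ s = -0.526/-0.010 = 52.6000.
So a = μs = 39.608, b = (1−μ)s = 12.992.

a = 39.608, b = 12.992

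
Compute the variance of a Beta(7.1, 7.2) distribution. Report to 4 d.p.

Var = αβ/[(α+β)²(α+β+1)] = (7.1×7.2)/(14.3²×15.3) = 51.12/3128.697 = 0.0163.

0.0163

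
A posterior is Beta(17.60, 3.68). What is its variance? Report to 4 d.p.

Var = αβ/[(α+β)²(α+β+1)] = (17.60×3.68)/(21.28²×22.28) = 64.7680/10089.239552 = 0.0064.

0.0064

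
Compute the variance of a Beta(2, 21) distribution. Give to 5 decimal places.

0.00331

Var = αβ/[(α+β)²(α+β+1)] = (2×21)/(23²×24) = 42/12696 = 0.00331.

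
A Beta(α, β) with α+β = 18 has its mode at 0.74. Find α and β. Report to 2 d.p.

Since the density peak of Beta(α,β) is at (α−1)/(α+β−2),
α = 1 + 0.74(18−2) = 12.84 and β = 18 − 12.84 = 5.16.

α = 12.84, β = 5.16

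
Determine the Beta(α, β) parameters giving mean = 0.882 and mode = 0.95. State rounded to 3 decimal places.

α = 11.674, β = 1.562

With s = α+β: μ = α/s and mode = (α−1)/(s−2). Eliminating α = μs,
μs − 1 = m(s−2) ⇒ s(μ−m) = 1−2m ⇒ s = -0.90/-0.068 = 13.2353.
So α = μs = 11.674, β = (1−μ)s = 1.562.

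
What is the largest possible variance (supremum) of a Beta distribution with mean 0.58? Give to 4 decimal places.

0.2436

For fixed mean μ the Beta variance is μ(1−μ)/(α+β+1), increasing as α+β decreases.
Its least upper bound (not attained) is μ(1−μ) = 0.58·0.42 = 0.2436.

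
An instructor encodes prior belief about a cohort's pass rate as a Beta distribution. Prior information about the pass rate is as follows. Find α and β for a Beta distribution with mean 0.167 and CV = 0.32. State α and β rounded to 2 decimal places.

Var = (CV·μ)² = (0.32×0.167)² = 0.002856.
α+β = μ(1−μ)/Var − 1 = 0.139111/0.002856 − 1 = 47.7112.
Thus α = 0.167·47.7112 = 7.97 and β = 0.833·47.7112 = 39.74.

α = 7.97, β = 39.74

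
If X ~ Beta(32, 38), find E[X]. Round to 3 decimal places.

The Beta mean is α/(α+β) = 32/(32+38) = 0.457.

0.457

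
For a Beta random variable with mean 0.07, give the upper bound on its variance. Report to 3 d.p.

0.065

For fixed mean μ the Beta variance is μ(1−μ)/(α+β+1), increasing as α+β decreases.
Its least upper bound (not attained) is μ(1−μ) = 0.07·0.93 = 0.065.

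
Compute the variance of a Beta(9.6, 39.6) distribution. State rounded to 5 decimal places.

0.00313

Var = αβ/[(α+β)²(α+β+1)] = (9.6×39.6)/(49.2²×50.2) = 380.16/121516.128 = 0.00313.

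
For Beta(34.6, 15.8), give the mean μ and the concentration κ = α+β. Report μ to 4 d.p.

κ = α+β = 34.6+15.8 = 50.4; μ = α/κ = 34.6/50.4 = 0.6865.

μ = 0.6865, κ = 50.4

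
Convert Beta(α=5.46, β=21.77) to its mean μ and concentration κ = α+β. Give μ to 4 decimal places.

κ = α+β = 5.46+21.77 = 27.23; μ = α/κ = 5.46/27.23 = 0.2005.

μ = 0.2005, κ = 27.23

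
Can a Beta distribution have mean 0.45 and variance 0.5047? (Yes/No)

A Beta with mean μ has variance μ(1−μ)/(α+β+1) < μ(1−μ).
Here μ(1−μ) = 0.45×0.55 = 0.2475, and 0.5047 ≥ 0.2475.

No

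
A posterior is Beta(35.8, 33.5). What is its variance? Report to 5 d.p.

α+β = 69.3 and αβ = 1199.30, so Var = αβ/[(α+β)²(α+β+1)] = 1199.30/337615.047 = 0.00355.

0.00355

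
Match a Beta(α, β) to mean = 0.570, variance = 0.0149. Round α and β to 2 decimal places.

α = 8.81, β = 6.64

By moment matching, α+β = μ(1−μ)/σ² − 1 = (0.570·0.430)/0.0149 − 1 = 16.4497 − 1 = 15.4497.
Since α/(α+β) = μ, α = 0.570·15.4497 = 8.81 and β = 0.430·15.4497 = 6.64.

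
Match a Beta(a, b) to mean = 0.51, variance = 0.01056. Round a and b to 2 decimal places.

a = 11.56, b = 11.11

By moment matching, a+b = μ(1−μ)/σ² − 1 = (0.51·0.49)/0.01056 − 1 = 23.6648 − 1 = 22.6648.
Since a/(a+b) = μ, a = 0.51·22.6648 = 11.56 and b = 0.49·22.6648 = 11.11.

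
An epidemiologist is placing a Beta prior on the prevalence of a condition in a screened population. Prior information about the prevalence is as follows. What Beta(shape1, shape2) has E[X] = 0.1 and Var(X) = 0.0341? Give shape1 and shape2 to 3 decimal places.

Write ν = shape1+shape2; then shape1 = μν and Var = μ(1−μ)/(ν+1).
ν = μ(1−μ)/Var − 1 = 0.09/0.0341 − 1 = 1.6393.
shape1 = 0.1·1.6393 = 0.164, shape2 = 0.9·1.6393 = 1.475.

shape1 = 0.164, shape2 = 1.475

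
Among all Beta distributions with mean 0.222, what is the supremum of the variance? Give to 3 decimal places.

0.173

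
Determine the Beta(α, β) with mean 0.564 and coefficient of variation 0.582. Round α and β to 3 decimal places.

α = 0.723, β = 0.559

Var = (CV·μ)² = (0.582×0.564)² = 0.107747.
α+β = μ(1−μ)/Var − 1 = 0.245904/0.107747 − 1 = 1.2822.
Thus α = 0.564·1.2822 = 0.723 and β = 0.436·1.2822 = 0.559.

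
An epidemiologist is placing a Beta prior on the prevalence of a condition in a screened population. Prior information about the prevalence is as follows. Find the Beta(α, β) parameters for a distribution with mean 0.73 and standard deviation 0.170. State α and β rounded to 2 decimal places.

σ² = 0.170² = 0.028900.
With s = α+β, Var = μ(1−μ)/(s+1), so s+1 = (0.73×0.27)/0.028900 = 6.8201 and s = 5.8201.
α = μs = 4.25, β = (1−μ)s = 1.57.

α = 4.25, β = 1.57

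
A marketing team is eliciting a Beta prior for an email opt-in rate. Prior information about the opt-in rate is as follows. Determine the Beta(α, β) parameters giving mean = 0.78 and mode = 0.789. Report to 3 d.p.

α = 50.093, β = 14.129

Let s = α+β. Mean gives α = μs = 0.78s; mode gives (α−1)/(s−2) = 0.789.
Substituting: 0.78s − 1 = 0.789(s−2) = 0.789s − 1.578, so -0.009s = -0.578 and s = 64.2222.
Then α = 0.78×64.2222 = 50.093 and β = s−α = 14.129.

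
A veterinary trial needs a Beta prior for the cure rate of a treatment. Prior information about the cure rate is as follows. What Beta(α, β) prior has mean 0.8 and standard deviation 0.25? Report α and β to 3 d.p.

σ² = 0.25² = 0.0625.
With s = α+β, Var = μ(1−μ)/(s+1), so s+1 = (0.8×0.2)/0.0625 = 2.5600 and s = 1.5600.
α = μs = 1.248, β = (1−μ)s = 0.312.

α = 1.248, β = 0.312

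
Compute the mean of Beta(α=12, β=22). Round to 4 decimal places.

E[X] = α/(α+β) = 12/34 = 0.3529.

0.3529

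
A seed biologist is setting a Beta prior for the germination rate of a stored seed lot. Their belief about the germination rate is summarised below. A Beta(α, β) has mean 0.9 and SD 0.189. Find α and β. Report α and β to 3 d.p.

σ² = 0.189² = 0.035721.
With s = α+β, Var = μ(1−μ)/(s+1), so s+1 = (0.9×0.1)/0.035721 = 2.5195 and s = 1.5195.
α = μs = 1.368, β = (1−μ)s = 0.152.

α = 1.368, β = 0.152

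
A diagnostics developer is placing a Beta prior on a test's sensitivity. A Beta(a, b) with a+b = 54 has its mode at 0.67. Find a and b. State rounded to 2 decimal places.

a = 35.84, b = 18.16

Since the density peak of Beta(a,b) is at (a−1)/(a+b−2),
a = 1 + 0.67(54−2) = 35.84 and b = 54 − 35.84 = 18.16.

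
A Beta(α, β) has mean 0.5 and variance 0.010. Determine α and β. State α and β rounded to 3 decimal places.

α = 12.000, β = 12.000

By moment matching, α+β = μ(1−μ)/σ² − 1 = (0.5·0.5)/0.010 − 1 = 25.0000 − 1 = 24.0000.
Since α/(α+β) = μ, α = 0.5·24.0000 = 12.000 and β = 0.5·24.0000 = 12.000.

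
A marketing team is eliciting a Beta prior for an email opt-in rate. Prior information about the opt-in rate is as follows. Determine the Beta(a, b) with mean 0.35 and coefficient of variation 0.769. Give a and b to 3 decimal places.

a = 0.749, b = 1.391

Var = (CV·μ)² = (0.769×0.35)² = 0.072442.
a+b = μ(1−μ)/Var − 1 = 0.2275/0.072442 − 1 = 2.1405.
Thus a = 0.35·2.1405 = 0.749 and b = 0.65·2.1405 = 1.391.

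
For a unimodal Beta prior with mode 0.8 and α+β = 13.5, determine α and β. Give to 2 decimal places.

Since the density peak of Beta(α,β) is at (α−1)/(α+β−2),
α = 1 + 0.8(13.5−2) = 10.20 and β = 13.5 − 10.20 = 3.30.

α = 10.20, β = 3.30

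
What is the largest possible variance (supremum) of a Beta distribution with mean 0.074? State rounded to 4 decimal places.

Var = μ(1−μ)/(α+β+1), which approaches μ(1−μ) as α+β → 0.
So the supremum is μ(1−μ) = 0.074×0.926 = 0.0685.

0.0685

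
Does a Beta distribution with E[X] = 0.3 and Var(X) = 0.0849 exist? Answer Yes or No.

Yes

For any Beta, Var(X) < E[X]·(1−E[X]).
Here μ(1−μ) = 0.3×0.7 = 0.21, and 0.0849 < 0.21.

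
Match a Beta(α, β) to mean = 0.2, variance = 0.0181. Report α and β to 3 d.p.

Let s = α+β. The Beta variance is μ(1−μ)/(s+1).
So s+1 = μ(1−μ)/σ² = (0.2×0.8)/0.0181 = 0.16/0.0181 = 8.8398, giving s = 7.8398.
Then α = μs = 0.2×7.8398 = 1.568 and β = (1−μ)s = 0.8×7.8398 = 6.272.

α = 1.568, β = 6.272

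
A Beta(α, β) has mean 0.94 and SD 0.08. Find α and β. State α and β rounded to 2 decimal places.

Variance = 0.08² = 0.0064. The moment-matching identity α+β = μ(1−μ)/Var − 1 gives
α+β = 0.0564/0.0064 − 1 = 7.8125, so α = μ·7.8125 = 7.34 and β = (1−μ)·7.8125 = 0.47.

α = 7.34, β = 0.47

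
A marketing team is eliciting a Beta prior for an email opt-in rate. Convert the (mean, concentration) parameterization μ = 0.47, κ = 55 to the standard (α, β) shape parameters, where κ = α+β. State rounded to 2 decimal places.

Split κ in proportion μ : (1−μ): α = 0.47·55 = 25.85, β = 55 − 25.85 = 29.15.

α = 25.85, β = 29.15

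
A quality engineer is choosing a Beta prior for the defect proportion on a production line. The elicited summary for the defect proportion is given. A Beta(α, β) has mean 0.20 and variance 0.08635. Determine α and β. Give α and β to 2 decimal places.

α = 0.17, β = 0.68

Write ν = α+β; then α = μν and Var = μ(1−μ)/(ν+1).
ν = μ(1−μ)/Var − 1 = 0.1600/0.08635 − 1 = 0.8529.
α = 0.20·0.8529 = 0.17, β = 0.80·0.8529 = 0.68.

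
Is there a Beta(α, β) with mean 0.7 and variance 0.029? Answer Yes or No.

Yes

For any Beta, Var(X) < E[X]·(1−E[X]).
Here μ(1−μ) = 0.7×0.3 = 0.21, and 0.029 < 0.21.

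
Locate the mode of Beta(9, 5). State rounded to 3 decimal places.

The density x^(α−1)(1−x)^(β−1) is maximised at (α−1)/(α+β−2) = 8/12 = 0.667.

0.667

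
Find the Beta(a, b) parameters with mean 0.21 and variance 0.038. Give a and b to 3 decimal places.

By moment matching, a+b = μ(1−μ)/σ² − 1 = (0.21·0.79)/0.038 − 1 = 4.3658 − 1 = 3.3658.
Since a/(a+b) = μ, a = 0.21·3.3658 = 0.707 and b = 0.79·3.3658 = 2.659.

a = 0.707, b = 2.659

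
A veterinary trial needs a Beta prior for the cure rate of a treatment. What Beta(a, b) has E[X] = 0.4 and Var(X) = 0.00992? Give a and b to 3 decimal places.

Write ν = a+b; then a = μν and Var = μ(1−μ)/(ν+1).
ν = μ(1−μ)/Var − 1 = 0.24/0.00992 − 1 = 23.1935.
a = 0.4·23.1935 = 9.277, b = 0.6·23.1935 = 13.916.

a = 9.277, b = 13.916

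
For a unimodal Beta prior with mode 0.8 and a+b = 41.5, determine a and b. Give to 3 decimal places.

Since the density peak of Beta(a,b) is at (a−1)/(a+b−2),
a = 1 + 0.8(41.5−2) = 32.600 and b = 41.5 − 32.600 = 8.900.

a = 32.600, b = 8.900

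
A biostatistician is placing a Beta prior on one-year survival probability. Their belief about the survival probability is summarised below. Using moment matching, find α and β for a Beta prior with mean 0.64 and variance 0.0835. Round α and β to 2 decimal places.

α = 1.13, β = 0.63

Let s = α+β. The Beta variance is μ(1−μ)/(s+1).
So s+1 = μ(1−μ)/σ² = (0.64×0.36)/0.0835 = 0.2304/0.0835 = 2.7593, giving s = 1.7593.
Then α = μs = 0.64×1.7593 = 1.13 and β = (1−μ)s = 0.36×1.7593 = 0.63.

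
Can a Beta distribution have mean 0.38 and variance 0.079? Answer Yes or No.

For any Beta, Var(X) < E[X]·(1−E[X]).
Here μ(1−μ) = 0.38×0.62 = 0.2356, and 0.079 < 0.2356.

Yes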